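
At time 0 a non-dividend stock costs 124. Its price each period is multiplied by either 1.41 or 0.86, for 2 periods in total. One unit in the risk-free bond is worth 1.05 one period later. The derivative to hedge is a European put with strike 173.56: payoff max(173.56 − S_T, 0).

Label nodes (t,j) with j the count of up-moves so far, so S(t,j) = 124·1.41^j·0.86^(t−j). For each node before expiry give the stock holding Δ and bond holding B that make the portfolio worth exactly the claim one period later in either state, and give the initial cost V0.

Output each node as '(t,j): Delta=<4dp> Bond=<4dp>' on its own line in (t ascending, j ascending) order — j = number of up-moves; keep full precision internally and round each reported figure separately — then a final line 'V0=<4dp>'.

(0,0): Delta=-0.6480 Bond=121.6754
(1,0): Delta=-1.0000 Bond=165.2952
(1,1): Delta=-0.2412 Bond=56.6383
V0=41.3220

Risk-neutral probability p* = (R−d)/(u−d) = (1.05−0.86)/(1.41−0.86) = 0.3455.
Payoff layer (t=2): V(2,0)=81.8496, V(2,1)=23.1976, V(2,2)=0.0000
(1,0): S=106.6400. Δ = (V_up−V_dn)/(S_up−S_dn) = (23.1976−81.8496)/(150.3624−91.7104) = -1.0000. V = [p*·23.1976 + (1−p*)·81.8496]/1.05 = 58.6552. B = V − Δ·S = 165.2952.
(1,1): S=174.8400. Δ = (V_up−V_dn)/(S_up−S_dn) = (0.0000−23.1976)/(246.5244−150.3624) = -0.2412. V = [p*·0.0000 + (1−p*)·23.1976]/1.05 = 14.4608. B = V − Δ·S = 56.6383.
(0,0): S=124.0000. Δ = (V_up−V_dn)/(S_up−S_dn) = (14.4608−58.6552)/(174.8400−106.6400) = -0.6480. V = [p*·14.4608 + (1−p*)·58.6552]/1.05 = 41.3220. B = V − Δ·S = 121.6754.
Self-financing check: at every node Δ·S+B equals the discounted successor values.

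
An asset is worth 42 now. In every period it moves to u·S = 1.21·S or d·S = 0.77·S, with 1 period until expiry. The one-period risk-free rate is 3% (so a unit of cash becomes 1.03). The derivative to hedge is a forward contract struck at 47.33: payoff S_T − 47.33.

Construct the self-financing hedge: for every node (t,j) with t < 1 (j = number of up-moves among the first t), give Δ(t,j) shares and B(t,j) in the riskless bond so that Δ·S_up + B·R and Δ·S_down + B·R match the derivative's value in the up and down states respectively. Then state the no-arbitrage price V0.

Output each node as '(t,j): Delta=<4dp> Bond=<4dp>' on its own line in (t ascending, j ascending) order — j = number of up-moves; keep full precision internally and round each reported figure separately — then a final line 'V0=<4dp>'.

Since d<R<u, set p* = (R−d)/(u−d) = 0.5909; price each node as the discounted p*-expectation of its children.
Payoff layer (t=1): V(1,0)=-14.9900, V(1,1)=3.4900
Node (0,0) S=42.0000: V=(p*·3.4900+(1−p*)·-14.9900)/1.03=-3.9515; Δ=(3.4900−-14.9900)/(50.8200−32.3400)=1.0000; B=V−Δ·S=-45.9515
Check: Δ(0,0)·S0 + B(0,0) = -3.9515 = V0.

(0,0): Delta=1.0000 Bond=-45.9515
V0=-3.9515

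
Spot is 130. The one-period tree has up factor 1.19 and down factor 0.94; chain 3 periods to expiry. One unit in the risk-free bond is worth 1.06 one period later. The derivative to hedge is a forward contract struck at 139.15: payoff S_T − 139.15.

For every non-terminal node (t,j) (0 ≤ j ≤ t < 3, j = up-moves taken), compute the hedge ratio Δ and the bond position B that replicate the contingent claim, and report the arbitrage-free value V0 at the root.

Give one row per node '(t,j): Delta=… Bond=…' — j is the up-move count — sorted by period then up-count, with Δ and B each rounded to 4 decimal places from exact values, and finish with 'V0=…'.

(0,0): Delta=1.0000 Bond=-116.8330
(1,0): Delta=1.0000 Bond=-123.8430
(1,1): Delta=1.0000 Bond=-123.8430
(2,0): Delta=1.0000 Bond=-131.2736
(2,1): Delta=1.0000 Bond=-131.2736
(2,2): Delta=1.0000 Bond=-131.2736
V0=13.1670

Since d<R<u, set p* = (R−d)/(u−d) = 0.4800; price each node as the discounted p*-expectation of its children.
Terminal payoffs: V(3,0)=-31.1741, V(3,1)=-2.4571, V(3,2)=33.8974, V(3,3)=79.9207
  t=2,j=0: stock 114.8680 → up 136.6929 (V=-2.4571), down 107.9759 (V=-31.1741). Price -16.4056; hedge Δ=1.0000, bond B=-131.2736.
  t=2,j=1: stock 145.4180 → up 173.0474 (V=33.8974), down 136.6929 (V=-2.4571). Price 14.1444; hedge Δ=1.0000, bond B=-131.2736.
  t=2,j=2: stock 184.0930 → up 219.0707 (V=79.9207), down 173.0474 (V=33.8974). Price 52.8194; hedge Δ=1.0000, bond B=-131.2736.
  t=1,j=0: stock 122.2000 → up 145.4180 (V=14.1444), down 114.8680 (V=-16.4056). Price -1.6430; hedge Δ=1.0000, bond B=-123.8430.
  t=1,j=1: stock 154.7000 → up 184.0930 (V=52.8194), down 145.4180 (V=14.1444). Price 30.8570; hedge Δ=1.0000, bond B=-123.8430.
  t=0,j=0: stock 130.0000 → up 154.7000 (V=30.8570), down 122.2000 (V=-1.6430). Price 13.1670; hedge Δ=1.0000, bond B=-116.8330.
Each (Δ,B) replicates both successor values, so the strategy is self-financing and V0 is arbitrage-free.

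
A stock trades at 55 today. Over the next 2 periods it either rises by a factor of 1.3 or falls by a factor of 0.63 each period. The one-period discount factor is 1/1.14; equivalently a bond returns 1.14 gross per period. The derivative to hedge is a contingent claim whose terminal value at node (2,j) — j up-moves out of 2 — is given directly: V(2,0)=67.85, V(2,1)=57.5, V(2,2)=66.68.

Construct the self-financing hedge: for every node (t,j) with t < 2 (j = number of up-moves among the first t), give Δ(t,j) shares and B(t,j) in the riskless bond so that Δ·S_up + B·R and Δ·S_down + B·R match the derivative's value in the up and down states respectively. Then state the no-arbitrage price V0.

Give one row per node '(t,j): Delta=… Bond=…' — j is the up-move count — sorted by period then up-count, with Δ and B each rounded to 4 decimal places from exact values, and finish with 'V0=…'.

(0,0): Delta=0.1075 Bond=42.8787
(1,0): Delta=-0.4458 Bond=68.0545
(1,1): Delta=0.1916 Bond=42.8667
V0=48.7914

No-arbitrage ⇒ martingale measure with p* = (R−d)/(u−d) = 0.7612.
Terminal values V(2,·): V(2,0)=67.8500, V(2,1)=57.5000, V(2,2)=66.6800
(1,0): S=34.6500. Δ = (V_up−V_dn)/(S_up−S_dn) = (57.5000−67.8500)/(45.0450−21.8295) = -0.4458. V = [p*·57.5000 + (1−p*)·67.8500]/1.14 = 52.6067. B = V − Δ·S = 68.0545.
(1,1): S=71.5000. Δ = (V_up−V_dn)/(S_up−S_dn) = (66.6800−57.5000)/(92.9500−45.0450) = 0.1916. V = [p*·66.6800 + (1−p*)·57.5000]/1.14 = 56.5682. B = V − Δ·S = 42.8667.
(0,0): S=55.0000. Δ = (V_up−V_dn)/(S_up−S_dn) = (56.5682−52.6067)/(71.5000−34.6500) = 0.1075. V = [p*·56.5682 + (1−p*)·52.6067]/1.14 = 48.7914. B = V − Δ·S = 42.8787.
Each (Δ,B) replicates both successor values, so the strategy is self-financing and V0 is arbitrage-free.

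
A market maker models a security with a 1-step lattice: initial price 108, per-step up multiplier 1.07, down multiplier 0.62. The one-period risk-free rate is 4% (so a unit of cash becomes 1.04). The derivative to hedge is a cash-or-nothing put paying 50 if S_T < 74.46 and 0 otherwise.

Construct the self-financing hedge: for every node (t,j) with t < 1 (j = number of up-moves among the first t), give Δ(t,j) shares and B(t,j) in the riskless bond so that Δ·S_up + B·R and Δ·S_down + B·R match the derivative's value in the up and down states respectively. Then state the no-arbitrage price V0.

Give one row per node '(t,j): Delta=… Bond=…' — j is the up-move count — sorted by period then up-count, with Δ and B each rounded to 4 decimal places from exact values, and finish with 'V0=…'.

(0,0): Delta=-1.0288 Bond=114.3162
V0=3.2051

Risk-neutral probability p* = (R−d)/(u−d) = (1.04−0.62)/(1.07−0.62) = 0.9333.
Payoff layer (t=1): V(1,0)=50.0000, V(1,1)=0.0000
Node (0,0) S=108.0000: V=(p*·0.0000+(1−p*)·50.0000)/1.04=3.2051; Δ=(0.0000−50.0000)/(115.5600−66.9600)=-1.0288; B=V−Δ·S=114.3162
Check: Δ(0,0)·S0 + B(0,0) = 3.2051 = V0.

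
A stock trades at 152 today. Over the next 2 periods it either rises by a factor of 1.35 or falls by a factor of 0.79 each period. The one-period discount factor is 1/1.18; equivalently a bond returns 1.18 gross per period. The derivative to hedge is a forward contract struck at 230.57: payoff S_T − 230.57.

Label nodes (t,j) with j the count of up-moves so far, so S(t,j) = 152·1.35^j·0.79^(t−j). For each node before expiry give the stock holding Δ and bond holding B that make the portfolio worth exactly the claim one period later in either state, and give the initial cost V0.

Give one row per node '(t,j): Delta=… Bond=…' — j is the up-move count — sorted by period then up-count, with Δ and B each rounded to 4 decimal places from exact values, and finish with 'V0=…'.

Under the risk-neutral measure, an up-move has probability p* = (R−d)/(u−d) = 0.6964 and values discount at R = 1.18.
Payoff layer (t=2): V(2,0)=-135.7068, V(2,1)=-68.4620, V(2,2)=46.4500
  t=1,j=0: stock 120.0800 → up 162.1080 (V=-68.4620), down 94.8632 (V=-135.7068). Price -75.3183; hedge Δ=1.0000, bond B=-195.3983.
  t=1,j=1: stock 205.2000 → up 277.0200 (V=46.4500), down 162.1080 (V=-68.4620). Price 9.8017; hedge Δ=1.0000, bond B=-195.3983.
  t=0,j=0: stock 152.0000 → up 205.2000 (V=9.8017), down 120.0800 (V=-75.3183). Price -13.5918; hedge Δ=1.0000, bond B=-165.5918.
Each (Δ,B) replicates both successor values, so the strategy is self-financing and V0 is arbitrage-free.

(0,0): Delta=1.0000 Bond=-165.5918
(1,0): Delta=1.0000 Bond=-195.3983
(1,1): Delta=1.0000 Bond=-195.3983
V0=-13.5918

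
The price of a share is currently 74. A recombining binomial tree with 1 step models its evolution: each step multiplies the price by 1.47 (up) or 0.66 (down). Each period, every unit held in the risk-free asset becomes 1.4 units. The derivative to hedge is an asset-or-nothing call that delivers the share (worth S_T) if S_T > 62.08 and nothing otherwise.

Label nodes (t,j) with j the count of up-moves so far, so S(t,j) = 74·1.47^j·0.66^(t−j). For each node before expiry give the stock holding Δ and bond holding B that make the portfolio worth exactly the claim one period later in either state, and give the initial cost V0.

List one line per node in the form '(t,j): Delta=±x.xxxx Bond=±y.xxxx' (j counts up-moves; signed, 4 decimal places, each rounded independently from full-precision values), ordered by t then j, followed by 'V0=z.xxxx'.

No-arbitrage ⇒ martingale measure with p* = (R−d)/(u−d) = 0.9136.
Terminal payoffs: V(1,0)=0.0000, V(1,1)=108.7800
Node (0,0) S=74.0000: V=(p*·108.7800+(1−p*)·0.0000)/1.4=70.9852; Δ=(108.7800−0.0000)/(108.7800−48.8400)=1.8148; B=V−Δ·S=-63.3111
Root portfolio cost Δ·74+B reproduces V0=70.9852.

(0,0): Delta=1.8148 Bond=-63.3111
V0=70.9852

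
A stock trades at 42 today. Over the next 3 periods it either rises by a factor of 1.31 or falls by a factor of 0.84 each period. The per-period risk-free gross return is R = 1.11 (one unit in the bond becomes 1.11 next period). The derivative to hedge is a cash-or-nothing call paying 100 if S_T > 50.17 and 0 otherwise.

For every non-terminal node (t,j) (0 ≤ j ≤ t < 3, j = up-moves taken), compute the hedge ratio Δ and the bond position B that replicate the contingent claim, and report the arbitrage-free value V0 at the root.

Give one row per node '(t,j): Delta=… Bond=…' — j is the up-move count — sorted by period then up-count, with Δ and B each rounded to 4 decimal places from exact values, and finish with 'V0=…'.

(0,0): Delta=2.0102 Bond=-39.7608
(1,0): Delta=3.1212 Bond=-83.3300
(1,1): Delta=1.4825 Bond=-15.1008
(2,0): Delta=0.0000 Bond=0.0000
(2,1): Delta=4.6036 Bond=-161.0121
(2,2): Delta=0.0000 Bond=90.0901
V0=44.6667

Risk-neutral probability p* = (R−d)/(u−d) = (1.11−0.84)/(1.31−0.84) = 0.5745.
Terminal values V(3,·): V(3,0)=0.0000, V(3,1)=0.0000, V(3,2)=100.0000, V(3,3)=100.0000
  t=2,j=0: stock 29.6352 → up 38.8221 (V=0.0000), down 24.8936 (V=0.0000). Price 0.0000; hedge Δ=0.0000, bond B=0.0000.
  t=2,j=1: stock 46.2168 → up 60.5440 (V=100.0000), down 38.8221 (V=0.0000). Price 51.7539; hedge Δ=4.6036, bond B=-161.0121.
  t=2,j=2: stock 72.0762 → up 94.4198 (V=100.0000), down 60.5440 (V=100.0000). Price 90.0901; hedge Δ=0.0000, bond B=90.0901.
  t=1,j=0: stock 35.2800 → up 46.2168 (V=51.7539), down 29.6352 (V=0.0000). Price 26.7846; hedge Δ=3.1212, bond B=-83.3300.
  t=1,j=1: stock 55.0200 → up 72.0762 (V=90.0901), down 46.2168 (V=51.7539). Price 66.4656; hedge Δ=1.4825, bond B=-15.1008.
  t=0,j=0: stock 42.0000 → up 55.0200 (V=66.4656), down 35.2800 (V=26.7846). Price 44.6667; hedge Δ=2.0102, bond B=-39.7608.
Each (Δ,B) replicates both successor values, so the strategy is self-financing and V0 is arbitrage-free.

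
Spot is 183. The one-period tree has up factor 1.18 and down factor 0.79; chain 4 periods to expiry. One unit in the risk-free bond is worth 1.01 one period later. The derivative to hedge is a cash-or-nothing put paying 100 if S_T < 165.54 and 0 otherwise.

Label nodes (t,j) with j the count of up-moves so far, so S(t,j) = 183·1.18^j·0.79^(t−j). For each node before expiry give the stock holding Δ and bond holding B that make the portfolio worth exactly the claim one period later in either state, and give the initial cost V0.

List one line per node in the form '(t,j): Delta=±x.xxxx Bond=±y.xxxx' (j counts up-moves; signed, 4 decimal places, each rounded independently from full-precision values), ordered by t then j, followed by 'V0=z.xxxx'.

(0,0): Delta=-0.5659 Bond=159.8506
(1,0): Delta=-0.5533 Bond=159.6216
(1,1): Delta=-0.5724 Bond=162.8613
(2,0): Delta=0.0000 Bond=98.0296
(2,1): Delta=-0.8395 Bond=210.0450
(2,2): Delta=-0.4343 Bond=129.2882
(3,0): Delta=0.0000 Bond=99.0099
(3,1): Delta=0.0000 Bond=99.0099
(3,2): Delta=-1.2738 Bond=299.5684
(3,3): Delta=0.0000 Bond=0.0000
V0=56.2904

No-arbitrage ⇒ martingale measure with p* = (R−d)/(u−d) = 0.5641.
Terminal payoffs: V(4,0)=100.0000, V(4,1)=100.0000, V(4,2)=100.0000, V(4,3)=0.0000, V(4,4)=0.0000
Node (3,0) S=90.2261: V=(p*·100.0000+(1−p*)·100.0000)/1.01=99.0099; Δ=(100.0000−100.0000)/(106.4668−71.2786)=0.0000; B=V−Δ·S=99.0099
Node (3,1) S=134.7682: V=(p*·100.0000+(1−p*)·100.0000)/1.01=99.0099; Δ=(100.0000−100.0000)/(159.0264−106.4668)=0.0000; B=V−Δ·S=99.0099
Node (3,2) S=201.2993: V=(p*·0.0000+(1−p*)·100.0000)/1.01=43.1582; Δ=(0.0000−100.0000)/(237.5331−159.0264)=-1.2738; B=V−Δ·S=299.5684
Node (3,3) S=300.6749: V=(p*·0.0000+(1−p*)·0.0000)/1.01=0.0000; Δ=(0.0000−0.0000)/(354.7963−237.5331)=0.0000; B=V−Δ·S=0.0000
Node (2,0) S=114.2103: V=(p*·99.0099+(1−p*)·99.0099)/1.01=98.0296; Δ=(99.0099−99.0099)/(134.7682−90.2261)=0.0000; B=V−Δ·S=98.0296
Node (2,1) S=170.5926: V=(p*·43.1582+(1−p*)·99.0099)/1.01=66.8354; Δ=(43.1582−99.0099)/(201.2993−134.7682)=-0.8395; B=V−Δ·S=210.0450
Node (2,2) S=254.8092: V=(p*·0.0000+(1−p*)·43.1582)/1.01=18.6263; Δ=(0.0000−43.1582)/(300.6749−201.2993)=-0.4343; B=V−Δ·S=129.2882
Node (1,0) S=144.5700: V=(p*·66.8354+(1−p*)·98.0296)/1.01=79.6365; Δ=(66.8354−98.0296)/(170.5926−114.2103)=-0.5533; B=V−Δ·S=159.6216
Node (1,1) S=215.9400: V=(p*·18.6263+(1−p*)·66.8354)/1.01=39.2480; Δ=(18.6263−66.8354)/(254.8092−170.5926)=-0.5724; B=V−Δ·S=162.8613
Node (0,0) S=183.0000: V=(p*·39.2480+(1−p*)·79.6365)/1.01=56.2904; Δ=(39.2480−79.6365)/(215.9400−144.5700)=-0.5659; B=V−Δ·S=159.8506
The time-0 hedge costs 56.2904, which is the no-arbitrage price.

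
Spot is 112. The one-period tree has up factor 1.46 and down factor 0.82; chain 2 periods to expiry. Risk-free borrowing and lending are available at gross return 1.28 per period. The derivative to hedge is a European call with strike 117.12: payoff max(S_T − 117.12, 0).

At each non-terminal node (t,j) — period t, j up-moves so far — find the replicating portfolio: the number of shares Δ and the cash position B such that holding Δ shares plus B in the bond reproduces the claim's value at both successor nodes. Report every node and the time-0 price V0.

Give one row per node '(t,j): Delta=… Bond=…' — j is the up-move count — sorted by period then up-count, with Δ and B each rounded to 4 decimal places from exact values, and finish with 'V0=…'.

Risk-neutral probability p* = (R−d)/(u−d) = (1.28−0.82)/(1.46−0.82) = 0.7188.
Terminal payoffs: V(2,0)=0.0000, V(2,1)=16.9664, V(2,2)=121.6192
Node (1,0) S=91.8400: V=(p*·16.9664+(1−p*)·0.0000)/1.28=9.5270; Δ=(16.9664−0.0000)/(134.0864−75.3088)=0.2887; B=V−Δ·S=-16.9830
Node (1,1) S=163.5200: V=(p*·121.6192+(1−p*)·16.9664)/1.28=72.0200; Δ=(121.6192−16.9664)/(238.7392−134.0864)=1.0000; B=V−Δ·S=-91.5000
Node (0,0) S=112.0000: V=(p*·72.0200+(1−p*)·9.5270)/1.28=42.5343; Δ=(72.0200−9.5270)/(163.5200−91.8400)=0.8718; B=V−Δ·S=-55.1110
Self-financing check: at every node Δ·S+B equals the discounted successor values.

(0,0): Delta=0.8718 Bond=-55.1110
(1,0): Delta=0.2887 Bond=-16.9830
(1,1): Delta=1.0000 Bond=-91.5000
V0=42.5343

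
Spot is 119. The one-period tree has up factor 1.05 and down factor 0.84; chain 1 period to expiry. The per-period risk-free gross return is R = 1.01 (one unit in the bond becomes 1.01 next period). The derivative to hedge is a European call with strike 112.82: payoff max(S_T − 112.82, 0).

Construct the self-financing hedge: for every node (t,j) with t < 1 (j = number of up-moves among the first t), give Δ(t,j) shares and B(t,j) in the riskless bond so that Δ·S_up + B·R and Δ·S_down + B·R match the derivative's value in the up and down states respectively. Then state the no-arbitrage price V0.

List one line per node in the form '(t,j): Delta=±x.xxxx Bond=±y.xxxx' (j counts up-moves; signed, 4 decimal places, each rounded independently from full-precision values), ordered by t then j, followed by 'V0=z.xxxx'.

No-arbitrage ⇒ martingale measure with p* = (R−d)/(u−d) = 0.8095.
At expiry t=1: V(1,0)=0.0000, V(1,1)=12.1300
Node (0,0) S=119.0000: V=(p*·12.1300+(1−p*)·0.0000)/1.01=9.7223; Δ=(12.1300−0.0000)/(124.9500−99.9600)=0.4854; B=V−Δ·S=-48.0396
Each (Δ,B) replicates both successor values, so the strategy is self-financing and V0 is arbitrage-free.

(0,0): Delta=0.4854 Bond=-48.0396
V0=9.7223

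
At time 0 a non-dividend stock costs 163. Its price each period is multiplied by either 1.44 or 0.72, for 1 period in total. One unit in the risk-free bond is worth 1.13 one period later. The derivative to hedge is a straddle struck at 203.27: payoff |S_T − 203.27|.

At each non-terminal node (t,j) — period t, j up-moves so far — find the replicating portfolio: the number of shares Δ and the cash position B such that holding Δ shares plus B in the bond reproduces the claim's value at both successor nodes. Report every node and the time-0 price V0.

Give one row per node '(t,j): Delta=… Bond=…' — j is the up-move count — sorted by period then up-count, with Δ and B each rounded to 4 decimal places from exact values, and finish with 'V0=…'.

(0,0): Delta=-0.4640 Bond=124.2212
V0=48.5824

The replicating-portfolio and risk-neutral prices coincide; use p* = (1.13−0.72)/(1.44−0.72) = 0.5694 for the latter.
Terminal payoffs: V(1,0)=85.9100, V(1,1)=31.4500
Node (0,0) S=163.0000: V=(p*·31.4500+(1−p*)·85.9100)/1.13=48.5824; Δ=(31.4500−85.9100)/(234.7200−117.3600)=-0.4640; B=V−Δ·S=124.2212
Self-financing check: at every node Δ·S+B equals the discounted successor values.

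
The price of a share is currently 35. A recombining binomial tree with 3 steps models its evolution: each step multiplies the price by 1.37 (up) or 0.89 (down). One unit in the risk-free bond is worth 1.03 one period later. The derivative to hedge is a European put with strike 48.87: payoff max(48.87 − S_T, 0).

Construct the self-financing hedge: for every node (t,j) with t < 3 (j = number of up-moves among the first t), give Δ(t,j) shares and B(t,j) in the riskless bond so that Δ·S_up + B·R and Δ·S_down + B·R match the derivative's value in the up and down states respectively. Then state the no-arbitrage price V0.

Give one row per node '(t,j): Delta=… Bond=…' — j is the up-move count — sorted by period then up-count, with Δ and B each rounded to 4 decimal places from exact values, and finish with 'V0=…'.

The replicating-portfolio and risk-neutral prices coincide; use p* = (1.03−0.89)/(1.37−0.89) = 0.2917 for the latter.
Terminal payoffs: V(3,0)=24.1961, V(3,1)=10.8888, V(3,2)=0.0000, V(3,3)=0.0000
  t=2,j=0: stock 27.7235 → up 37.9812 (V=10.8888), down 24.6739 (V=24.1961). Price 19.7231; hedge Δ=-1.0000, bond B=47.4466.
  t=2,j=1: stock 42.6755 → up 58.4654 (V=0.0000), down 37.9812 (V=10.8888). Price 7.4883; hedge Δ=-0.5316, bond B=30.1733.
  t=2,j=2: stock 65.6915 → up 89.9974 (V=0.0000), down 58.4654 (V=0.0000). Price 0.0000; hedge Δ=0.0000, bond B=0.0000.
  t=1,j=0: stock 31.1500 → up 42.6755 (V=7.4883), down 27.7235 (V=19.7231). Price 15.6841; hedge Δ=-0.8183, bond B=41.1733.
  t=1,j=1: stock 47.9500 → up 65.6915 (V=0.0000), down 42.6755 (V=7.4883). Price 5.1497; hedge Δ=-0.3254, bond B=20.7502.
  t=0,j=0: stock 35.0000 → up 47.9500 (V=5.1497), down 31.1500 (V=15.6841). Price 12.2442; hedge Δ=-0.6270, bond B=34.1909.
Each (Δ,B) replicates both successor values, so the strategy is self-financing and V0 is arbitrage-free.

(0,0): Delta=-0.6270 Bond=34.1909
(1,0): Delta=-0.8183 Bond=41.1733
(1,1): Delta=-0.3254 Bond=20.7502
(2,0): Delta=-1.0000 Bond=47.4466
(2,1): Delta=-0.5316 Bond=30.1733
(2,2): Delta=0.0000 Bond=0.0000
V0=12.2442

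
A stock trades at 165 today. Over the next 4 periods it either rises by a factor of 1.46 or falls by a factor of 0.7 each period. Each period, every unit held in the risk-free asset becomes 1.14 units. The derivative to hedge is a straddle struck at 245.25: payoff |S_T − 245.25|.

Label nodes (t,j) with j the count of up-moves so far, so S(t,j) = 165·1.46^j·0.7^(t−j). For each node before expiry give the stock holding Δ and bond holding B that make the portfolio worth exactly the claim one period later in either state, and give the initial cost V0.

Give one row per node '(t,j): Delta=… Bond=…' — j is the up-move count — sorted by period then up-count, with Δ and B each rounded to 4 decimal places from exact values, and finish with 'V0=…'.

Risk-neutral probability p* = (R−d)/(u−d) = (1.14−0.7)/(1.46−0.7) = 0.5789.
Terminal values V(4,·): V(4,0)=205.6335, V(4,1)=162.6213, V(4,2)=72.9101, V(4,3)=114.2017, V(4,4)=504.4636
  t=3,j=0: stock 56.5950 → up 82.6287 (V=162.6213), down 39.6165 (V=205.6335). Price 158.5366; hedge Δ=-1.0000, bond B=215.1316.
  t=3,j=1: stock 118.0410 → up 172.3399 (V=72.9101), down 82.6287 (V=162.6213). Price 97.0906; hedge Δ=-1.0000, bond B=215.1316.
  t=3,j=2: stock 246.1998 → up 359.4517 (V=114.2017), down 172.3399 (V=72.9101). Price 84.9261; hedge Δ=0.2207, bond B=30.5951.
  t=3,j=3: stock 513.5024 → up 749.7136 (V=504.4636), down 359.4517 (V=114.2017). Price 298.3709; hedge Δ=1.0000, bond B=-215.1316.
  t=2,j=0: stock 80.8500 → up 118.0410 (V=97.0906), down 56.5950 (V=158.5366). Price 107.8619; hedge Δ=-1.0000, bond B=188.7119.
  t=2,j=1: stock 168.6300 → up 246.1998 (V=84.9261), down 118.0410 (V=97.0906). Price 78.9895; hedge Δ=-0.0949, bond B=94.9953.
  t=2,j=2: stock 351.7140 → up 513.5024 (V=298.3709), down 246.1998 (V=84.9261). Price 182.8942; hedge Δ=0.7985, bond B=-97.9541.
  t=1,j=0: stock 115.5000 → up 168.6300 (V=78.9895), down 80.8500 (V=107.8619). Price 79.9529; hedge Δ=-0.3289, bond B=117.9429.
  t=1,j=1: stock 240.9000 → up 351.7140 (V=182.8942), down 168.6300 (V=78.9895). Price 122.0569; hedge Δ=0.5675, bond B=-14.6599.
  t=0,j=0: stock 165.0000 → up 240.9000 (V=122.0569), down 115.5000 (V=79.9529). Price 91.5166; hedge Δ=0.3358, bond B=36.1166.
The time-0 hedge costs 91.5166, which is the no-arbitrage price.

(0,0): Delta=0.3358 Bond=36.1166
(1,0): Delta=-0.3289 Bond=117.9429
(1,1): Delta=0.5675 Bond=-14.6599
(2,0): Delta=-1.0000 Bond=188.7119
(2,1): Delta=-0.0949 Bond=94.9953
(2,2): Delta=0.7985 Bond=-97.9541
(3,0): Delta=-1.0000 Bond=215.1316
(3,1): Delta=-1.0000 Bond=215.1316
(3,2): Delta=0.2207 Bond=30.5951
(3,3): Delta=1.0000 Bond=-215.1316
V0=91.5166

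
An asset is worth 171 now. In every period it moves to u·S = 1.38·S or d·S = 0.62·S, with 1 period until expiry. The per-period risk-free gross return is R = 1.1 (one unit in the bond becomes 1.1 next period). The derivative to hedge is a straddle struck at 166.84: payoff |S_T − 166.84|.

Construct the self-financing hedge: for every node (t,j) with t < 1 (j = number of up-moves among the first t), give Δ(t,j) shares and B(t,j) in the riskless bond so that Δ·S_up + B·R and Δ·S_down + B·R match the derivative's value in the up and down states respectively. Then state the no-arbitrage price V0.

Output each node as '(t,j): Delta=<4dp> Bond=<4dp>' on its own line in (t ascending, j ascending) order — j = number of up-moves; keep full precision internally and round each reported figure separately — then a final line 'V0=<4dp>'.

(0,0): Delta=0.0640 Bond=49.1206
V0=60.0679

Under the risk-neutral measure, an up-move has probability p* = (R−d)/(u−d) = 0.6316 and values discount at R = 1.1.
Terminal payoffs: V(1,0)=60.8200, V(1,1)=69.1400
Node (0,0) S=171.0000: V=(p*·69.1400+(1−p*)·60.8200)/1.1=60.0679; Δ=(69.1400−60.8200)/(235.9800−106.0200)=0.0640; B=V−Δ·S=49.1206
Each (Δ,B) replicates both successor values, so the strategy is self-financing and V0 is arbitrage-free.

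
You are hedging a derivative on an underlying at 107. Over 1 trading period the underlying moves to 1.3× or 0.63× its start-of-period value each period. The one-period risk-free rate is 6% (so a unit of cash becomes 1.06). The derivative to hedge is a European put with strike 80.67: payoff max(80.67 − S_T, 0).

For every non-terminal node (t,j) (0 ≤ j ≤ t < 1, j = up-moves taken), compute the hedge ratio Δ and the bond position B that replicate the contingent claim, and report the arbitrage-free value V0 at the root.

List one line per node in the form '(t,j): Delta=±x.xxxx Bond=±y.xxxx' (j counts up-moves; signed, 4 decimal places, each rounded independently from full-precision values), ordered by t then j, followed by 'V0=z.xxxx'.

Risk-neutral probability p* = (R−d)/(u−d) = (1.06−0.63)/(1.3−0.63) = 0.6418.
Terminal values V(1,·): V(1,0)=13.2600, V(1,1)=0.0000
(0,0): S=107.0000. Δ = (V_up−V_dn)/(S_up−S_dn) = (0.0000−13.2600)/(139.1000−67.4100) = -0.1850. V = [p*·0.0000 + (1−p*)·13.2600]/1.06 = 4.4810. B = V − Δ·S = 24.2720.
Each (Δ,B) replicates both successor values, so the strategy is self-financing and V0 is arbitrage-free.

(0,0): Delta=-0.1850 Bond=24.2720
V0=4.4810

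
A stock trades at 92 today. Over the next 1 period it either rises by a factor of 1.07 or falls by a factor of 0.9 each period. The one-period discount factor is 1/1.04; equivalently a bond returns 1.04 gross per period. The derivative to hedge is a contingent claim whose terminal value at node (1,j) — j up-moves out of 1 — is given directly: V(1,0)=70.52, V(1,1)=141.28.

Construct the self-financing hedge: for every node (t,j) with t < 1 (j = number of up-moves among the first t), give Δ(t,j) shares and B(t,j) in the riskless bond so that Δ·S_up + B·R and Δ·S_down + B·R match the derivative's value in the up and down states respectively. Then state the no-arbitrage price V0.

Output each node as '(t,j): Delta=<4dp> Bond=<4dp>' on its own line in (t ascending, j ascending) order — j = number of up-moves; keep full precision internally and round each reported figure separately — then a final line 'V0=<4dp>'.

The replicating-portfolio and risk-neutral prices coincide; use p* = (1.04−0.9)/(1.07−0.9) = 0.8235 for the latter.
Terminal values V(1,·): V(1,0)=70.5200, V(1,1)=141.2800
Node (0,0) S=92.0000: V=(p*·141.2800+(1−p*)·70.5200)/1.04=123.8394; Δ=(141.2800−70.5200)/(98.4400−82.8000)=4.5243; B=V−Δ·S=-292.3959
Root portfolio cost Δ·92+B reproduces V0=123.8394.

(0,0): Delta=4.5243 Bond=-292.3959
V0=123.8394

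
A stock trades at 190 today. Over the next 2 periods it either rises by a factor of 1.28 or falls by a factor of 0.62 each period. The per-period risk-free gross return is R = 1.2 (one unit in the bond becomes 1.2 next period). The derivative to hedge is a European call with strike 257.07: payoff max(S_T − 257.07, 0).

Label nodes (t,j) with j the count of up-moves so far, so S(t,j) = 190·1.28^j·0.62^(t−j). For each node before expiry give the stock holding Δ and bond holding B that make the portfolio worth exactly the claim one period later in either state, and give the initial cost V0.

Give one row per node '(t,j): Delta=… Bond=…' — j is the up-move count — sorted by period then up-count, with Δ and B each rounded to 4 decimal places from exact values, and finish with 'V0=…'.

(0,0): Delta=0.3167 Bond=-31.0869
(1,0): Delta=0.0000 Bond=0.0000
(1,1): Delta=0.3378 Bond=-42.4496
V0=29.0813

The replicating-portfolio and risk-neutral prices coincide; use p* = (1.2−0.62)/(1.28−0.62) = 0.8788 for the latter.
Terminal payoffs: V(2,0)=0.0000, V(2,1)=0.0000, V(2,2)=54.2260
(1,0): S=117.8000. Δ = (V_up−V_dn)/(S_up−S_dn) = (0.0000−0.0000)/(150.7840−73.0360) = 0.0000. V = [p*·0.0000 + (1−p*)·0.0000]/1.2 = 0.0000. B = V − Δ·S = 0.0000.
(1,1): S=243.2000. Δ = (V_up−V_dn)/(S_up−S_dn) = (54.2260−0.0000)/(311.2960−150.7840) = 0.3378. V = [p*·54.2260 + (1−p*)·0.0000]/1.2 = 39.7110. B = V − Δ·S = -42.4496.
(0,0): S=190.0000. Δ = (V_up−V_dn)/(S_up−S_dn) = (39.7110−0.0000)/(243.2000−117.8000) = 0.3167. V = [p*·39.7110 + (1−p*)·0.0000]/1.2 = 29.0813. B = V − Δ·S = -31.0869.
Root portfolio cost Δ·190+B reproduces V0=29.0813.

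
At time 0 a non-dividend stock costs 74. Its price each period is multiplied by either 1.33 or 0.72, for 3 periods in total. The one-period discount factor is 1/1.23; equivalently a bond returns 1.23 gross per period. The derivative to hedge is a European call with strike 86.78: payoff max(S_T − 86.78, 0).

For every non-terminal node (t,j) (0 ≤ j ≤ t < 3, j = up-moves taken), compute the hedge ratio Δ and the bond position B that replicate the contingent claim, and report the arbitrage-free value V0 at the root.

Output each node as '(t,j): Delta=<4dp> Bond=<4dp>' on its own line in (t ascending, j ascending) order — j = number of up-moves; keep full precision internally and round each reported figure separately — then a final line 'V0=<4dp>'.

Since d<R<u, set p* = (R−d)/(u−d) = 0.8361; price each node as the discounted p*-expectation of its children.
Payoff layer (t=3): V(3,0)=0.0000, V(3,1)=0.0000, V(3,2)=7.4670, V(3,3)=87.3151
  t=2,j=0: stock 38.3616 → up 51.0209 (V=0.0000), down 27.6204 (V=0.0000). Price 0.0000; hedge Δ=0.0000, bond B=0.0000.
  t=2,j=1: stock 70.8624 → up 94.2470 (V=7.4670), down 51.0209 (V=0.0000). Price 5.0755; hedge Δ=0.1727, bond B=-7.1654.
  t=2,j=2: stock 130.8986 → up 174.0951 (V=87.3151), down 94.2470 (V=7.4670). Price 60.3458; hedge Δ=1.0000, bond B=-70.5528.
  t=1,j=0: stock 53.2800 → up 70.8624 (V=5.0755), down 38.3616 (V=0.0000). Price 3.4500; hedge Δ=0.1562, bond B=-4.8706.
  t=1,j=1: stock 98.4200 → up 130.8986 (V=60.3458), down 70.8624 (V=5.0755). Price 41.6952; hedge Δ=0.9206, bond B=-48.9118.
  t=0,j=0: stock 74.0000 → up 98.4200 (V=41.6952), down 53.2800 (V=3.4500). Price 28.8012; hedge Δ=0.8473, bond B=-33.8958.
Check: Δ(0,0)·S0 + B(0,0) = 28.8012 = V0.

(0,0): Delta=0.8473 Bond=-33.8958
(1,0): Delta=0.1562 Bond=-4.8706
(1,1): Delta=0.9206 Bond=-48.9118
(2,0): Delta=0.0000 Bond=0.0000
(2,1): Delta=0.1727 Bond=-7.1654
(2,2): Delta=1.0000 Bond=-70.5528
V0=28.8012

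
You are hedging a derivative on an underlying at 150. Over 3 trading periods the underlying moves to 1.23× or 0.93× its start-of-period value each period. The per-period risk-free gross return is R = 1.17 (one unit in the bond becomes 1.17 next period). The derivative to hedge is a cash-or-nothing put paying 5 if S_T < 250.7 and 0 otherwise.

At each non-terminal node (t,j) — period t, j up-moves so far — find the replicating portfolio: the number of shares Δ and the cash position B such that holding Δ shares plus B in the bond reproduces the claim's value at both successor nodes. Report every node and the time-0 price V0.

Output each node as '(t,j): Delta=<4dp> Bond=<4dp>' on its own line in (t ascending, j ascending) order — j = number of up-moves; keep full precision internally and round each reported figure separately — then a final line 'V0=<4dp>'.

No-arbitrage ⇒ martingale measure with p* = (R−d)/(u−d) = 0.8000.
At expiry t=3: V(3,0)=5.0000, V(3,1)=5.0000, V(3,2)=5.0000, V(3,3)=0.0000
(2,0): S=129.7350. Δ = (V_up−V_dn)/(S_up−S_dn) = (5.0000−5.0000)/(159.5741−120.6536) = 0.0000. V = [p*·5.0000 + (1−p*)·5.0000]/1.17 = 4.2735. B = V − Δ·S = 4.2735.
(2,1): S=171.5850. Δ = (V_up−V_dn)/(S_up−S_dn) = (5.0000−5.0000)/(211.0496−159.5741) = 0.0000. V = [p*·5.0000 + (1−p*)·5.0000]/1.17 = 4.2735. B = V − Δ·S = 4.2735.
(2,2): S=226.9350. Δ = (V_up−V_dn)/(S_up−S_dn) = (0.0000−5.0000)/(279.1300−211.0495) = -0.0734. V = [p*·0.0000 + (1−p*)·5.0000]/1.17 = 0.8547. B = V − Δ·S = 17.5214.
(1,0): S=139.5000. Δ = (V_up−V_dn)/(S_up−S_dn) = (4.2735−4.2735)/(171.5850−129.7350) = 0.0000. V = [p*·4.2735 + (1−p*)·4.2735]/1.17 = 3.6526. B = V − Δ·S = 3.6526.
(1,1): S=184.5000. Δ = (V_up−V_dn)/(S_up−S_dn) = (0.8547−4.2735)/(226.9350−171.5850) = -0.0618. V = [p*·0.8547 + (1−p*)·4.2735]/1.17 = 1.3149. B = V − Δ·S = 12.7109.
(0,0): S=150.0000. Δ = (V_up−V_dn)/(S_up−S_dn) = (1.3149−3.6526)/(184.5000−139.5000) = -0.0519. V = [p*·1.3149 + (1−p*)·3.6526]/1.17 = 1.5235. B = V − Δ·S = 9.3156.
Self-financing check: at every node Δ·S+B equals the discounted successor values.

(0,0): Delta=-0.0519 Bond=9.3156
(1,0): Delta=0.0000 Bond=3.6526
(1,1): Delta=-0.0618 Bond=12.7109
(2,0): Delta=0.0000 Bond=4.2735
(2,1): Delta=0.0000 Bond=4.2735
(2,2): Delta=-0.0734 Bond=17.5214
V0=1.5235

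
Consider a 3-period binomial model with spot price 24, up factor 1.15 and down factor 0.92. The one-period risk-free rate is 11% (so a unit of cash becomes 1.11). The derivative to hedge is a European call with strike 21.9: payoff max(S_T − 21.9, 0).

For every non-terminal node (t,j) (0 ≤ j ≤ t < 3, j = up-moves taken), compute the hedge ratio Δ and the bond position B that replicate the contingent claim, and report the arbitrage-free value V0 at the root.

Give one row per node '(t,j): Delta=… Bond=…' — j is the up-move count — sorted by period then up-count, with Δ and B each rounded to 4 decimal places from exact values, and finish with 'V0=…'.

(0,0): Delta=0.9857 Bond=-15.6580
(1,0): Delta=0.9009 Bond=-15.5080
(1,1): Delta=1.0000 Bond=-17.7745
(2,0): Delta=0.3126 Bond=-5.2636
(2,1): Delta=1.0000 Bond=-19.7297
(2,2): Delta=1.0000 Bond=-19.7297
V0=7.9993

Under the risk-neutral measure, an up-move has probability p* = (R−d)/(u−d) = 0.8261 and values discount at R = 1.11.
Payoff layer (t=3): V(3,0)=0.0000, V(3,1)=1.4606, V(3,2)=7.3008, V(3,3)=14.6010
(2,0): S=20.3136. Δ = (V_up−V_dn)/(S_up−S_dn) = (1.4606−0.0000)/(23.3606−18.6885) = 0.3126. V = [p*·1.4606 + (1−p*)·0.0000]/1.11 = 1.0870. B = V − Δ·S = -5.2636.
(2,1): S=25.3920. Δ = (V_up−V_dn)/(S_up−S_dn) = (7.3008−1.4606)/(29.2008−23.3606) = 1.0000. V = [p*·7.3008 + (1−p*)·1.4606]/1.11 = 5.6623. B = V − Δ·S = -19.7297.
(2,2): S=31.7400. Δ = (V_up−V_dn)/(S_up−S_dn) = (14.6010−7.3008)/(36.5010−29.2008) = 1.0000. V = [p*·14.6010 + (1−p*)·7.3008]/1.11 = 12.0103. B = V − Δ·S = -19.7297.
(1,0): S=22.0800. Δ = (V_up−V_dn)/(S_up−S_dn) = (5.6623−1.0870)/(25.3920−20.3136) = 0.9009. V = [p*·5.6623 + (1−p*)·1.0870]/1.11 = 4.3843. B = V − Δ·S = -15.5080.
(1,1): S=27.6000. Δ = (V_up−V_dn)/(S_up−S_dn) = (12.0103−5.6623)/(31.7400−25.3920) = 1.0000. V = [p*·12.0103 + (1−p*)·5.6623]/1.11 = 9.8255. B = V − Δ·S = -17.7745.
(0,0): S=24.0000. Δ = (V_up−V_dn)/(S_up−S_dn) = (9.8255−4.3843)/(27.6000−22.0800) = 0.9857. V = [p*·9.8255 + (1−p*)·4.3843]/1.11 = 7.9993. B = V − Δ·S = -15.6580.
Self-financing check: at every node Δ·S+B equals the discounted successor values.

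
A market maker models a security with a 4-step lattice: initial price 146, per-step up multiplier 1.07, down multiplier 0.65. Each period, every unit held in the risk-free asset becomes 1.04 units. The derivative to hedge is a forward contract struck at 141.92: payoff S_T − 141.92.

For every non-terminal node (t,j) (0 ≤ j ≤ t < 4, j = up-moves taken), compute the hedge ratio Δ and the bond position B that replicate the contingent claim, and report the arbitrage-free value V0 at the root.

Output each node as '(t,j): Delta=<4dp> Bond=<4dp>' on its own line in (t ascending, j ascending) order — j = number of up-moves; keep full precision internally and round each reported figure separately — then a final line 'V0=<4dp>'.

Since d<R<u, set p* = (R−d)/(u−d) = 0.9286; price each node as the discounted p*-expectation of its children.
At expiry t=4: V(4,0)=-115.8581, V(4,1)=-99.0181, V(4,2)=-71.2968, V(4,3)=-25.6634, V(4,4)=49.4562
(3,0): S=40.0953. Δ = (V_up−V_dn)/(S_up−S_dn) = (-99.0181−-115.8581)/(42.9019−26.0619) = 1.0000. V = [p*·-99.0181 + (1−p*)·-115.8581]/1.04 = -96.3663. B = V − Δ·S = -136.4615.
(3,1): S=66.0030. Δ = (V_up−V_dn)/(S_up−S_dn) = (-71.2968−-99.0181)/(70.6232−42.9019) = 1.0000. V = [p*·-71.2968 + (1−p*)·-99.0181]/1.04 = -70.4586. B = V − Δ·S = -136.4615.
(3,2): S=108.6510. Δ = (V_up−V_dn)/(S_up−S_dn) = (-25.6634−-71.2968)/(116.2566−70.6232) = 1.0000. V = [p*·-25.6634 + (1−p*)·-71.2968]/1.04 = -27.8105. B = V − Δ·S = -136.4615.
(3,3): S=178.8563. Δ = (V_up−V_dn)/(S_up−S_dn) = (49.4562−-25.6634)/(191.3762−116.2566) = 1.0000. V = [p*·49.4562 + (1−p*)·-25.6634]/1.04 = 42.3947. B = V − Δ·S = -136.4615.
(2,0): S=61.6850. Δ = (V_up−V_dn)/(S_up−S_dn) = (-70.4586−-96.3663)/(66.0030−40.0953) = 1.0000. V = [p*·-70.4586 + (1−p*)·-96.3663]/1.04 = -69.5280. B = V − Δ·S = -131.2130.
(2,1): S=101.5430. Δ = (V_up−V_dn)/(S_up−S_dn) = (-27.8105−-70.4586)/(108.6510−66.0030) = 1.0000. V = [p*·-27.8105 + (1−p*)·-70.4586]/1.04 = -29.6700. B = V − Δ·S = -131.2130.
(2,2): S=167.1554. Δ = (V_up−V_dn)/(S_up−S_dn) = (42.3947−-27.8105)/(178.8563−108.6510) = 1.0000. V = [p*·42.3947 + (1−p*)·-27.8105]/1.04 = 35.9424. B = V − Δ·S = -131.2130.
(1,0): S=94.9000. Δ = (V_up−V_dn)/(S_up−S_dn) = (-29.6700−-69.5280)/(101.5430−61.6850) = 1.0000. V = [p*·-29.6700 + (1−p*)·-69.5280]/1.04 = -31.2664. B = V − Δ·S = -126.1664.
(1,1): S=156.2200. Δ = (V_up−V_dn)/(S_up−S_dn) = (35.9424−-29.6700)/(167.1554−101.5430) = 1.0000. V = [p*·35.9424 + (1−p*)·-29.6700]/1.04 = 30.0536. B = V − Δ·S = -126.1664.
(0,0): S=146.0000. Δ = (V_up−V_dn)/(S_up−S_dn) = (30.0536−-31.2664)/(156.2200−94.9000) = 1.0000. V = [p*·30.0536 + (1−p*)·-31.2664]/1.04 = 24.6862. B = V − Δ·S = -121.3138.
Check: Δ(0,0)·S0 + B(0,0) = 24.6862 = V0.

(0,0): Delta=1.0000 Bond=-121.3138
(1,0): Delta=1.0000 Bond=-126.1664
(1,1): Delta=1.0000 Bond=-126.1664
(2,0): Delta=1.0000 Bond=-131.2130
(2,1): Delta=1.0000 Bond=-131.2130
(2,2): Delta=1.0000 Bond=-131.2130
(3,0): Delta=1.0000 Bond=-136.4615
(3,1): Delta=1.0000 Bond=-136.4615
(3,2): Delta=1.0000 Bond=-136.4615
(3,3): Delta=1.0000 Bond=-136.4615
V0=24.6862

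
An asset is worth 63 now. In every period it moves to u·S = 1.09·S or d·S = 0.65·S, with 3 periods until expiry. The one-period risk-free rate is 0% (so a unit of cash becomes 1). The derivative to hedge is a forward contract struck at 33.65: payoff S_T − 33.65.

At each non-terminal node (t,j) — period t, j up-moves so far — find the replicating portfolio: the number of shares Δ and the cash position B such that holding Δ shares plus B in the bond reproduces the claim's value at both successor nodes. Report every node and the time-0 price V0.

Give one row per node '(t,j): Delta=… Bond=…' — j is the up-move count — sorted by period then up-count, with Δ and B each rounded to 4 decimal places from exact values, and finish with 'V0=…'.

(0,0): Delta=1.0000 Bond=-33.6500
(1,0): Delta=1.0000 Bond=-33.6500
(1,1): Delta=1.0000 Bond=-33.6500
(2,0): Delta=1.0000 Bond=-33.6500
(2,1): Delta=1.0000 Bond=-33.6500
(2,2): Delta=1.0000 Bond=-33.6500
V0=29.3500

The replicating-portfolio and risk-neutral prices coincide; use p* = (1−0.65)/(1.09−0.65) = 0.7955 for the latter.
Payoff layer (t=3): V(3,0)=-16.3486, V(3,1)=-4.6369, V(3,2)=15.0027, V(3,3)=47.9368
  t=2,j=0: stock 26.6175 → up 29.0131 (V=-4.6369), down 17.3014 (V=-16.3486). Price -7.0325; hedge Δ=1.0000, bond B=-33.6500.
  t=2,j=1: stock 44.6355 → up 48.6527 (V=15.0027), down 29.0131 (V=-4.6369). Price 10.9855; hedge Δ=1.0000, bond B=-33.6500.
  t=2,j=2: stock 74.8503 → up 81.5868 (V=47.9368), down 48.6527 (V=15.0027). Price 41.2003; hedge Δ=1.0000, bond B=-33.6500.
  t=1,j=0: stock 40.9500 → up 44.6355 (V=10.9855), down 26.6175 (V=-7.0325). Price 7.3000; hedge Δ=1.0000, bond B=-33.6500.
  t=1,j=1: stock 68.6700 → up 74.8503 (V=41.2003), down 44.6355 (V=10.9855). Price 35.0200; hedge Δ=1.0000, bond B=-33.6500.
  t=0,j=0: stock 63.0000 → up 68.6700 (V=35.0200), down 40.9500 (V=7.3000). Price 29.3500; hedge Δ=1.0000, bond B=-33.6500.
Root portfolio cost Δ·63+B reproduces V0=29.3500.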